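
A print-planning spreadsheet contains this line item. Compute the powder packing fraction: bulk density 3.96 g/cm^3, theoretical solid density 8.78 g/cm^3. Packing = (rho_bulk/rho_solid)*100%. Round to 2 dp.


Packing = (3.96/8.78)*100 = 45.1 %


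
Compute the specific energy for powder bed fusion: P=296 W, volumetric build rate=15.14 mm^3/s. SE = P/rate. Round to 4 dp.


SE = 296 / 15.14 = 19.5509 J/mm^3


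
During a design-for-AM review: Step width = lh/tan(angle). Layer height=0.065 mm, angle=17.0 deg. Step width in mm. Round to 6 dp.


step = 0.065 / tan(17.0) = 0.212605 mm


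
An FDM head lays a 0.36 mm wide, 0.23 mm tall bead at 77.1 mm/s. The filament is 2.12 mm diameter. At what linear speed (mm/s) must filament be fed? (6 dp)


Q = 0.36 * 0.23 * 77.1 = 6.38388 mm^3/s
A_fil = pi*(2.12/2)^2 = 3.52989351 mm^2
v_feed = 6.38388 / 3.52989351 = 1.808519 mm/s


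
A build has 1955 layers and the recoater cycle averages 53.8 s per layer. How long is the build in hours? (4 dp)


t = 1955 * 53.8 / 3600 = 29.2164 hrs


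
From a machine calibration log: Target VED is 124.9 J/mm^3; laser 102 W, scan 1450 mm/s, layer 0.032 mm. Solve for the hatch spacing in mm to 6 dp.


h = 102 / (124.9*1450*0.032) = 0.0176 mm


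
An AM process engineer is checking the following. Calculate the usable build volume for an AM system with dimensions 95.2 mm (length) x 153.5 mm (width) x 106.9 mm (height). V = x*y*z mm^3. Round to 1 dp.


V = 95.2 * 153.5 * 106.9 = 1562151.1 mm^3


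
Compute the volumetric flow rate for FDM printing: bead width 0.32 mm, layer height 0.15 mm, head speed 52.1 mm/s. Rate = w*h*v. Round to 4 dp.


Rate = 0.32 * 0.15 * 52.1 = 2.5008 mm^3/s


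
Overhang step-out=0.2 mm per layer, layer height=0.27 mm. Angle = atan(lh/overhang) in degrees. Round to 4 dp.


angle = atan(0.27/0.2) = 53.4711 degrees


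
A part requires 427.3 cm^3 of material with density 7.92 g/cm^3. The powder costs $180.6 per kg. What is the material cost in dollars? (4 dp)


Mass = 427.3*7.92/1000 = 3.384216 kg
Cost = 3.384216 * 180.6 = 611.1894 $


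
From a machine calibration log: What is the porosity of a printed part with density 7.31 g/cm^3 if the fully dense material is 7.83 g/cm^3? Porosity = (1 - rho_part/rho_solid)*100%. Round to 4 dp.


Porosity = (1-7.31/7.83)*100 = 6.6411 %


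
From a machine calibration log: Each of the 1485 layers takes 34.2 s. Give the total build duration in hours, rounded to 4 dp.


t = 1485 * 34.2 / 3600 = 14.1075 hrs


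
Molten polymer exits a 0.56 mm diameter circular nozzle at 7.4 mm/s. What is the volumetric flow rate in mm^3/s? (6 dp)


A = pi*(0.56/2)^2 = 0.24630086 mm^2
Q = 0.24630086 * 7.4 = 1.822626 mm^3/s


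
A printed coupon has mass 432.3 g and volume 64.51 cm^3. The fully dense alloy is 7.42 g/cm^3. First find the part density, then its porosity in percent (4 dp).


rho_part = 432.3 / 64.51 = 6.70128662 g/cm^3
Porosity = (1 - 6.70128662/7.42)*100 = 9.6862 %


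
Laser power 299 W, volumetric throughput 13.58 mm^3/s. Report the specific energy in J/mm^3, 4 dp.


SE = 299 / 13.58 = 22.0177 J/mm^3


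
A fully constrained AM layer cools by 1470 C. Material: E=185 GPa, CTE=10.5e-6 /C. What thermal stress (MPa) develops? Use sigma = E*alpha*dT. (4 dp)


sigma = 185*1000 * 10.5e-6 * 1470 = 2855.475 MPa


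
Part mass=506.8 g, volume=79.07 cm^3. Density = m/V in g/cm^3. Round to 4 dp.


rho = 506.8 / 79.07 = 6.4095 g/cm^3


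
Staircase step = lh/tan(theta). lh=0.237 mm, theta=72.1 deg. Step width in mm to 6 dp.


step = 0.237 / tan(72.1) = 0.076549 mm


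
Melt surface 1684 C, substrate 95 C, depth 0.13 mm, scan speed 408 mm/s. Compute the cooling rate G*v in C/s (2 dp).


G = (1684-95)/0.13 = 12223.07692308 C/mm
CR = 12223.07692308 * 408 = 4987015.38 C/s


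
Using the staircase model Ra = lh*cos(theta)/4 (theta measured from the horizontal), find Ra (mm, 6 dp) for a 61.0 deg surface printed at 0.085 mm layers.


Ra = 0.085 * cos(61.0) / 4 = 0.010302 mm


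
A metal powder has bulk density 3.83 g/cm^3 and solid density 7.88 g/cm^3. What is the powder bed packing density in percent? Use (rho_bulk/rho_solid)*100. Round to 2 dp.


Packing = (3.83/7.88)*100 = 48.6 %


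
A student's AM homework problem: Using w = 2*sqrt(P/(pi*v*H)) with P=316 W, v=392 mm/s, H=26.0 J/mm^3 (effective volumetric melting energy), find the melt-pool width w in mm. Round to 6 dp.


w = 2*sqrt(316/(pi*392*26.0)) = 0.198687 mm


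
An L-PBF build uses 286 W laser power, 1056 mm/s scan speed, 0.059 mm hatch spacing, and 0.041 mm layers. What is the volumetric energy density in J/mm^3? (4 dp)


E = 286 / (1056*0.059*0.041) = 111.9609 J/mm^3


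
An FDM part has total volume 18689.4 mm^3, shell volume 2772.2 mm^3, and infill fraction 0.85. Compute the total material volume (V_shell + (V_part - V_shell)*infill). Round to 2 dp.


V_infill = (18689.4 - 2772.2) * 0.85 = 13529.62
V_total = 2772.2 + 13529.62 = 16301.82 mm^3


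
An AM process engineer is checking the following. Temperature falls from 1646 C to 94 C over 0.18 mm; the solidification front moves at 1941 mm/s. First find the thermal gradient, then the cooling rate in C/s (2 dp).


G = (1646-94)/0.18 = 8622.22222222 C/mm
CR = 8622.22222222 * 1941 = 16735733.33 C/s


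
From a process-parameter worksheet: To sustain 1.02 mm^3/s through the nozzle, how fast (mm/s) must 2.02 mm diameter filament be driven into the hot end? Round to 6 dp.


A = pi*(2.02/2)^2 = 3.204739
v = 1.02 / 3.204739 = 0.318279 mm/s


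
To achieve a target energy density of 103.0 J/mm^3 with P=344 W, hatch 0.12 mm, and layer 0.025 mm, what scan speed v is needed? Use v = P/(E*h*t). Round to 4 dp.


v = 344 / (103.0*0.12*0.025) = 1113.2686 mm/s


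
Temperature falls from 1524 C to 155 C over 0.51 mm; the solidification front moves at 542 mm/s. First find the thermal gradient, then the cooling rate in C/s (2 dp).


G = (1524-155)/0.51 = 2684.31372549 C/mm
CR = 2684.31372549 * 542 = 1454898.04 C/s


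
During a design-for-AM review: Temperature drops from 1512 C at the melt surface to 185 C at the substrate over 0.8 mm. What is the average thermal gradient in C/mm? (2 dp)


G = (1512-185)/0.8 = 1658.75 C/mm


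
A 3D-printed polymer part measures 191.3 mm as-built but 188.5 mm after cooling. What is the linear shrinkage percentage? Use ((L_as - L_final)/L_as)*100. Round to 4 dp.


Shrinkage = ((191.3-188.5)/191.3)*100 = 1.4637 %


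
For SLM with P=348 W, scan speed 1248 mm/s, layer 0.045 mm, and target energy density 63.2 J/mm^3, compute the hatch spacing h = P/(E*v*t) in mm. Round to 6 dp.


h = 348 / (63.2*1248*0.045) = 0.098047 mm


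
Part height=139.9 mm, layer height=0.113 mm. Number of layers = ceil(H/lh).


Layers = ceil(139.9/0.113) = 1239


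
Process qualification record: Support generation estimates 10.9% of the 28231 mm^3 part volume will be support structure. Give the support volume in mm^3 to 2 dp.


V_support = 28231 * 0.109 = 3077.18 mm^3


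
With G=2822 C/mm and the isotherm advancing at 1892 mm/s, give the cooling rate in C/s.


CR = 2822 * 1892 = 5339224 C/s


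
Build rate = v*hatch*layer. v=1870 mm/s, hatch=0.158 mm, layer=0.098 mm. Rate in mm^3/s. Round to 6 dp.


Rate = 1870 * 0.158 * 0.098 = 28.95508 mm^3/s


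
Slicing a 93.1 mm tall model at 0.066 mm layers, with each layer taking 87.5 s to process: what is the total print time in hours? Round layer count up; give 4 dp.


Layers = ceil(93.1/0.066) = 1411
t = 1411 * 87.5 / 3600 = 34.2951 hrs


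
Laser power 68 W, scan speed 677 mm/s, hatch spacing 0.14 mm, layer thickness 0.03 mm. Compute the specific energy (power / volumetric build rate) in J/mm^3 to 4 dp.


Build rate = 677 * 0.14 * 0.03 = 2.8434 mm^3/s
SE = 68 / 2.8434 = 23.915 J/mm^3


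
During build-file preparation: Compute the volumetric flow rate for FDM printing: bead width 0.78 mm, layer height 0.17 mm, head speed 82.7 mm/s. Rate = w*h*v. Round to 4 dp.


Rate = 0.78 * 0.17 * 82.7 = 10.966 mm^3/s


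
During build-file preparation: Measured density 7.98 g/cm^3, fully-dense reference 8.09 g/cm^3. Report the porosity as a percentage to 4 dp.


Porosity = (1-7.98/8.09)*100 = 1.3597 %


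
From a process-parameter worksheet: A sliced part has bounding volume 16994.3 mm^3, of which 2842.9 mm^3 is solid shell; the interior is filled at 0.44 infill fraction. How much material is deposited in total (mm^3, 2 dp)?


V_infill = (16994.3 - 2842.9) * 0.44 = 6226.62
V_total = 2842.9 + 6226.62 = 9069.52 mm^3


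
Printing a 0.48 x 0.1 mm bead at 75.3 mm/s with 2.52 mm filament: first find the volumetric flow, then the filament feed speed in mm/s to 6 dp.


Q = 0.48 * 0.1 * 75.3 = 3.6144 mm^3/s
A_fil = pi*(2.52/2)^2 = 4.9875925 mm^2
v_feed = 3.6144 / 4.9875925 = 0.724678 mm/s


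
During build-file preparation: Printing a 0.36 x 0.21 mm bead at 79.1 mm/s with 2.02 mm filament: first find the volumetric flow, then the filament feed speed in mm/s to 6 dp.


Q = 0.36 * 0.21 * 79.1 = 5.97996 mm^3/s
A_fil = pi*(2.02/2)^2 = 3.20473867 mm^2
v_feed = 5.97996 / 3.20473867 = 1.865974 mm/s


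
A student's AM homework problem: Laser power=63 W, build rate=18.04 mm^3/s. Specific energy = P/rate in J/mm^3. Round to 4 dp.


SE = 63 / 18.04 = 3.4922 J/mm^3


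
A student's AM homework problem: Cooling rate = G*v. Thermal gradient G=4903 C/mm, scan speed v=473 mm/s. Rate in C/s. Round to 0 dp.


CR = 4903 * 473 = 2319119 C/s


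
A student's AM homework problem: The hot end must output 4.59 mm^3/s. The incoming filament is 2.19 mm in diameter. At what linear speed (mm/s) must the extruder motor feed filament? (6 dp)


A = pi*(2.19/2)^2 = 3.766848
v = 4.59 / 3.766848 = 1.218525 mm/s


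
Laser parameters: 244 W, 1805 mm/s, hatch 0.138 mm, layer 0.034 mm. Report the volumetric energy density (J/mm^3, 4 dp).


E = 244 / (1805*0.138*0.034) = 28.8108 J/mm^3


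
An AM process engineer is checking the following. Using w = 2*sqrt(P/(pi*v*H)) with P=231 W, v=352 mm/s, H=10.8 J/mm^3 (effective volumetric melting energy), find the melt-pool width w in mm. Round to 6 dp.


w = 2*sqrt(231/(pi*352*10.8)) = 0.278149 mm


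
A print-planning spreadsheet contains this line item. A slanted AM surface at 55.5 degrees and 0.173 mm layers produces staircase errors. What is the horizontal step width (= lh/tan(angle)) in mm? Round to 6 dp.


step = 0.173 / tan(55.5) = 0.1189 mm


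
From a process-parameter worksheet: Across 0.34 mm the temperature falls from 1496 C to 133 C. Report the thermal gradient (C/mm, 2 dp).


G = (1496-133)/0.34 = 4008.82 C/mm


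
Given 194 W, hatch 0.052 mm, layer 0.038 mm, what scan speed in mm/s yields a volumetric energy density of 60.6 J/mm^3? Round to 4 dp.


v = 194 / (60.6*0.052*0.038) = 1620.1013 mm/s


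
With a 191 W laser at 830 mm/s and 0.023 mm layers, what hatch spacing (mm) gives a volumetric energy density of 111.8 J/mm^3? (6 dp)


h = 191 / (111.8*830*0.023) = 0.089492 mm


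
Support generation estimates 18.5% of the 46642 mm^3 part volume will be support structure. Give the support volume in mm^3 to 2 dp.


V_support = 46642 * 0.185 = 8628.77 mm^3


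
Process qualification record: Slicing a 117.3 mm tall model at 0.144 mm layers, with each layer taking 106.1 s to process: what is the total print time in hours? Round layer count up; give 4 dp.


Layers = ceil(117.3/0.144) = 815
t = 815 * 106.1 / 3600 = 24.0199 hrs


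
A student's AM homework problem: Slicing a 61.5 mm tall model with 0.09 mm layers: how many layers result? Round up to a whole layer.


Layers = ceil(61.5/0.09) = 684


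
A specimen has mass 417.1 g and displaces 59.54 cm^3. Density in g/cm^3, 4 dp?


rho = 417.1 / 59.54 = 7.0054 g/cm^3


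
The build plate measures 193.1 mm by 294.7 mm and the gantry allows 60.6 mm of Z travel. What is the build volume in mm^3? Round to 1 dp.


V = 193.1 * 294.7 * 60.6 = 3448538.1 mm^3


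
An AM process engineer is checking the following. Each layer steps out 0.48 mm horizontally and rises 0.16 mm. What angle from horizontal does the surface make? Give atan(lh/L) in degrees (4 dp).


angle = atan(0.16/0.48) = 18.4349 degrees


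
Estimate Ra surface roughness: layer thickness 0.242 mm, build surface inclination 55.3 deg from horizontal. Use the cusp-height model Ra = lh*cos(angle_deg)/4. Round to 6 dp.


Ra = 0.242 * cos(55.3) / 4 = 0.034441 mm


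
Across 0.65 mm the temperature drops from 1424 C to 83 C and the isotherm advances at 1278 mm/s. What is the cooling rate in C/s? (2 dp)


G = (1424-83)/0.65 = 2063.07692308 C/mm
CR = 2063.07692308 * 1278 = 2636612.31 C/s


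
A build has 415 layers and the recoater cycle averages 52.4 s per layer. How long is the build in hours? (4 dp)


t = 415 * 52.4 / 3600 = 6.0406 hrs


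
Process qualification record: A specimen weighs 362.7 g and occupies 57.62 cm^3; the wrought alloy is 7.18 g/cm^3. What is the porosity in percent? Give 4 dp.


rho_part = 362.7 / 57.62 = 6.29468934 g/cm^3
Porosity = (1 - 6.29468934/7.18)*100 = 12.3302 %


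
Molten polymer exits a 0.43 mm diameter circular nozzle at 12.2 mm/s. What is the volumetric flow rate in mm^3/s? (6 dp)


A = pi*(0.43/2)^2 = 0.14522012 mm^2
Q = 0.14522012 * 12.2 = 1.771685 mm^3/s


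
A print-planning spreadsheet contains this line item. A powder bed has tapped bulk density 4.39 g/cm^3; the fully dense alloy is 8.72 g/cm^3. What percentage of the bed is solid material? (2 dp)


Packing = (4.39/8.72)*100 = 50.34 %


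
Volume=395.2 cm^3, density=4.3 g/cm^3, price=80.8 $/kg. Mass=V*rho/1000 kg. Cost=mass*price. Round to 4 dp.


Mass = 395.2*4.3/1000 = 1.69936 kg
Cost = 1.69936 * 80.8 = 137.3083 $


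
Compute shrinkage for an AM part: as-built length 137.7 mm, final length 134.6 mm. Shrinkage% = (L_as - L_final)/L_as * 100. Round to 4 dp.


Shrinkage = ((137.7-134.6)/137.7)*100 = 2.2513 %


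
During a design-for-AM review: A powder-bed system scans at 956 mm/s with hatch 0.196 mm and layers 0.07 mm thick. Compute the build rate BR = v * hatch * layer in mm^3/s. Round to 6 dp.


Rate = 956 * 0.196 * 0.07 = 13.11632 mm^3/s


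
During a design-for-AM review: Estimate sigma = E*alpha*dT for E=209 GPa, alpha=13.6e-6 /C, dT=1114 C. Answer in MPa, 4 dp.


sigma = 209*1000 * 13.6e-6 * 1114 = 3166.4336 MPa


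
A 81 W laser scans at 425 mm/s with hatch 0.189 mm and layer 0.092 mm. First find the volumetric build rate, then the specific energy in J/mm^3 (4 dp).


Build rate = 425 * 0.189 * 0.092 = 7.3899 mm^3/s
SE = 81 / 7.3899 = 10.9609 J/mm^3


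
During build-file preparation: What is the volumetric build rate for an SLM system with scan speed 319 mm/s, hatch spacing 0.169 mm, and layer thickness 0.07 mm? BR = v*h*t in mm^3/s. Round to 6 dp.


Rate = 319 * 0.169 * 0.07 = 3.77377 mm^3/s


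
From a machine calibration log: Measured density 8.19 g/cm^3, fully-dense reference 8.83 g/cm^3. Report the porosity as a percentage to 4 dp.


Porosity = (1-8.19/8.83)*100 = 7.248 %


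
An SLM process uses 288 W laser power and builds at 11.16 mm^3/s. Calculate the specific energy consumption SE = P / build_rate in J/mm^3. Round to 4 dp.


SE = 288 / 11.16 = 25.8065 J/mm^3


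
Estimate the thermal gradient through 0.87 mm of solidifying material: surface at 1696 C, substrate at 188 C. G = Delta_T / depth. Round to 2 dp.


G = (1696-188)/0.87 = 1733.33 C/mm


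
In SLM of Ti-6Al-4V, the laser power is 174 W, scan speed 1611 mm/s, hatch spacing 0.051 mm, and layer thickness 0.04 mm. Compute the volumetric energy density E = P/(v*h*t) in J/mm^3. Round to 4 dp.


E = 174 / (1611*0.051*0.04) = 52.9448 J/mm^3


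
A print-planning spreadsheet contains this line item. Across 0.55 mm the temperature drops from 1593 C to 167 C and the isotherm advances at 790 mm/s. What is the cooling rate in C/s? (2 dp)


G = (1593-167)/0.55 = 2592.72727273 C/mm
CR = 2592.72727273 * 790 = 2048254.55 C/s


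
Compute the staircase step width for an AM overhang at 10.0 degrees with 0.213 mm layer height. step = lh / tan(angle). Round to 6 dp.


step = 0.213 / tan(10.0) = 1.207983 mm


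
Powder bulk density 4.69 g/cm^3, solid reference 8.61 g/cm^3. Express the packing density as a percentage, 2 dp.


Packing = (4.69/8.61)*100 = 54.47 %


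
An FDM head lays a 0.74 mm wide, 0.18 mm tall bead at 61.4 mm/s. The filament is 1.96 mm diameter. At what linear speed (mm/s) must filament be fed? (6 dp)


Q = 0.74 * 0.18 * 61.4 = 8.17848 mm^3/s
A_fil = pi*(1.96/2)^2 = 3.01718558 mm^2
v_feed = 8.17848 / 3.01718558 = 2.710632 mm/s


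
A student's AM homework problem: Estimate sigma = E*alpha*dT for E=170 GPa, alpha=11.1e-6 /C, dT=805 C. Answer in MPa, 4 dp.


sigma = 170*1000 * 11.1e-6 * 805 = 1519.035 MPa


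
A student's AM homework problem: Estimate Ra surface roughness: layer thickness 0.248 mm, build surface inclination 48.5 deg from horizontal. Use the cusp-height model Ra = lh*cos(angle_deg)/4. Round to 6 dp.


Ra = 0.248 * cos(48.5) / 4 = 0.041082 mm


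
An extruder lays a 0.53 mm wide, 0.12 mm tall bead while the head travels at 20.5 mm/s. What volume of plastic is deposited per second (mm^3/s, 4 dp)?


Rate = 0.53 * 0.12 * 20.5 = 1.3038 mm^3/s


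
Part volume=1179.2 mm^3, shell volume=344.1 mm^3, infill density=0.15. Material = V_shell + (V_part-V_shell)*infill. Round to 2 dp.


V_infill = (1179.2 - 344.1) * 0.15 = 125.27
V_total = 344.1 + 125.27 = 469.37 mm^3


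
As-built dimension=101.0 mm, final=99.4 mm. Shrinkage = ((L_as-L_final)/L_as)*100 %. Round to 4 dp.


Shrinkage = ((101.0-99.4)/101.0)*100 = 1.5842 %


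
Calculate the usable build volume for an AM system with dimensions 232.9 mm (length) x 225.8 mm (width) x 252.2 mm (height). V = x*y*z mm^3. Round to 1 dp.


V = 232.9 * 225.8 * 252.2 = 13262900.4 mm^3


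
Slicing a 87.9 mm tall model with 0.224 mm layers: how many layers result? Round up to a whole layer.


Layers = ceil(87.9/0.224) = 393


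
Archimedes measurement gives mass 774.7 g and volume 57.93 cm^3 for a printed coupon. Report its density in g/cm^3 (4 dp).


rho = 774.7 / 57.93 = 13.373 g/cm^3


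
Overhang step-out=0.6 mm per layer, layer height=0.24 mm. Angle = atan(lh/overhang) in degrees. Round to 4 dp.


angle = atan(0.24/0.6) = 21.8014 degrees


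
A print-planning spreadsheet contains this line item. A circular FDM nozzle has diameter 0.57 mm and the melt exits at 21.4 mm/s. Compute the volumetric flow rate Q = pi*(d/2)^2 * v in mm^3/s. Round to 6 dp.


A = pi*(0.57/2)^2 = 0.25517586 mm^2
Q = 0.25517586 * 21.4 = 5.460763 mm^3/s


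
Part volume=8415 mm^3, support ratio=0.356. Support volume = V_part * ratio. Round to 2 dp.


V_support = 8415 * 0.356 = 2995.74 mm^3


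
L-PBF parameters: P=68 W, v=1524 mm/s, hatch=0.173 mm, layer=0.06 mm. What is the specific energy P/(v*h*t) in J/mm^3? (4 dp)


Build rate = 1524 * 0.173 * 0.06 = 15.81912 mm^3/s
SE = 68 / 15.81912 = 4.2986 J/mm^3


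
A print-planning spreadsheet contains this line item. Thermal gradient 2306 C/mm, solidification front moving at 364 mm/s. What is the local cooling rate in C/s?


CR = 2306 * 364 = 839384 C/s


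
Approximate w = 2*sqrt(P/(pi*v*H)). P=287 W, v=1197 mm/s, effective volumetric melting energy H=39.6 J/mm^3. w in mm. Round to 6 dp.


w = 2*sqrt(287/(pi*1197*39.6)) = 0.087801 mm


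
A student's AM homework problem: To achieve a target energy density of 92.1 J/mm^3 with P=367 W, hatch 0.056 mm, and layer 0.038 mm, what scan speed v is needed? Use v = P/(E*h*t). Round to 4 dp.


v = 367 / (92.1*0.056*0.038) = 1872.556 mm/s


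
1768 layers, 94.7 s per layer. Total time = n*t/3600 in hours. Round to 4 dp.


t = 1768 * 94.7 / 3600 = 46.5082 hrs


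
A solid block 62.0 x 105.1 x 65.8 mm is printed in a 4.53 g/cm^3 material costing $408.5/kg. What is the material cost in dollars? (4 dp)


V = 62.0 * 105.1 * 65.8 = 428765.96 mm^3 = 428.76596 cm^3
Mass = 428.76596 * 4.53 / 1000 = 1.9423098 kg
Cost = 1.9423098 * 408.5 = 793.4336 $


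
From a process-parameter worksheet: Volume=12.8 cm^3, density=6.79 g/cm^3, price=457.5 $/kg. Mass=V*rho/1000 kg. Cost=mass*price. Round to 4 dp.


Mass = 12.8*6.79/1000 = 0.086912 kg
Cost = 0.086912 * 457.5 = 39.7622 $


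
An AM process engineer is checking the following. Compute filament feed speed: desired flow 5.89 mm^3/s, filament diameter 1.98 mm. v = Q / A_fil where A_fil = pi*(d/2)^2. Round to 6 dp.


A = pi*(1.98/2)^2 = 3.079075
v = 5.89 / 3.079075 = 1.912912 mm/s


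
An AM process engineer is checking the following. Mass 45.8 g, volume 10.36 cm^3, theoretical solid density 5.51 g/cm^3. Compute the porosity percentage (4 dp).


rho_part = 45.8 / 10.36 = 4.42084942 g/cm^3
Porosity = (1 - 4.42084942/5.51)*100 = 19.7668 %


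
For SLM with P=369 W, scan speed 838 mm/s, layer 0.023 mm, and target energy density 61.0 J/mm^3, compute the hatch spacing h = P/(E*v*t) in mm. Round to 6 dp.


h = 369 / (61.0*838*0.023) = 0.313852 mm


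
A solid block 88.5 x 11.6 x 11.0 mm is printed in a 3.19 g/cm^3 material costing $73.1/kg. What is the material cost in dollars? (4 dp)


V = 88.5 * 11.6 * 11.0 = 11292.6 mm^3 = 11.2926 cm^3
Mass = 11.2926 * 3.19 / 1000 = 0.03602339 kg
Cost = 0.03602339 * 73.1 = 2.6333 $


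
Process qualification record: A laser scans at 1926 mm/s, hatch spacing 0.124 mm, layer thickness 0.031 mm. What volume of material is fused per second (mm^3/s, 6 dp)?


Rate = 1926 * 0.124 * 0.031 = 7.403544 mm^3/s


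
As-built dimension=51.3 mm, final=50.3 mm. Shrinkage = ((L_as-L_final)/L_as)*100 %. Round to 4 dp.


Shrinkage = ((51.3-50.3)/51.3)*100 = 1.9493 %


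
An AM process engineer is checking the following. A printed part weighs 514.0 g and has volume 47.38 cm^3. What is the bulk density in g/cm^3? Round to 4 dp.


rho = 514.0 / 47.38 = 10.8485 g/cm^3


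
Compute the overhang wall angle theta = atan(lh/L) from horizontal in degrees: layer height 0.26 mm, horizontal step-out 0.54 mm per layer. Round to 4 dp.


angle = atan(0.26/0.54) = 25.71 degrees


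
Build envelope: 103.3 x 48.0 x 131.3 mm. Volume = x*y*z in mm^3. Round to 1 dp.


V = 103.3 * 48.0 * 131.3 = 651037.9 mm^3


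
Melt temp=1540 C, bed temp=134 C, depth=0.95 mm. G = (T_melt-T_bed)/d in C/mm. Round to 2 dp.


G = (1540-134)/0.95 = 1480.0 C/mm


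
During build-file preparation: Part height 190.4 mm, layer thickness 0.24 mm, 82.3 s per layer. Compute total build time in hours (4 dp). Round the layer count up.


Layers = ceil(190.4/0.24) = 794
t = 794 * 82.3 / 3600 = 18.1517 hrs


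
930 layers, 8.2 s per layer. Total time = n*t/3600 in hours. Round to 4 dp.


t = 930 * 8.2 / 3600 = 2.1183 hrs


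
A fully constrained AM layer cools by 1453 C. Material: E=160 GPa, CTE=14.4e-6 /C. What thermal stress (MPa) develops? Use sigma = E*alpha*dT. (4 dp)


sigma = 160*1000 * 14.4e-6 * 1453 = 3347.712 MPa


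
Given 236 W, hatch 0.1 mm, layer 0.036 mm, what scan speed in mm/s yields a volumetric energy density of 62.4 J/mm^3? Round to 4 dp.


v = 236 / (62.4*0.1*0.036) = 1050.5698 mm/s


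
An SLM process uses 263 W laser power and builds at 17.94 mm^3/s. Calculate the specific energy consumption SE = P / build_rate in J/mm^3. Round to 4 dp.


SE = 263 / 17.94 = 14.66 J/mm^3


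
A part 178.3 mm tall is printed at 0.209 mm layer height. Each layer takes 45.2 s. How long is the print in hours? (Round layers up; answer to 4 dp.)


Layers = ceil(178.3/0.209) = 854
t = 854 * 45.2 / 3600 = 10.7224 hrs


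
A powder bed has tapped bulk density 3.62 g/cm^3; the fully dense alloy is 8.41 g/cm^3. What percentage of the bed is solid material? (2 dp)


Packing = (3.62/8.41)*100 = 43.04 %


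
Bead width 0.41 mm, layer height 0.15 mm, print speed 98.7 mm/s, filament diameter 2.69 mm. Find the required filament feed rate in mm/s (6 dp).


Q = 0.41 * 0.15 * 98.7 = 6.07005 mm^3/s
A_fil = pi*(2.69/2)^2 = 5.68321965 mm^2
v_feed = 6.07005 / 5.68321965 = 1.068065 mm/s


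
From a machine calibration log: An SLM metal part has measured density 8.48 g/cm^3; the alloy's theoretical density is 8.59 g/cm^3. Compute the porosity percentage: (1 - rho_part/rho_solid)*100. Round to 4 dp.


Porosity = (1-8.48/8.59)*100 = 1.2806 %


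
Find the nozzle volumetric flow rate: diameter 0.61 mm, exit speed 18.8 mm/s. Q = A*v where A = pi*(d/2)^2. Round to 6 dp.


A = pi*(0.61/2)^2 = 0.29224666 mm^2
Q = 0.29224666 * 18.8 = 5.494237 mm^3/s


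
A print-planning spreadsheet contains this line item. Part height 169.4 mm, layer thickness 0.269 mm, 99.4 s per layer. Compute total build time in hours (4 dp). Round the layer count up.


Layers = ceil(169.4/0.269) = 630
t = 630 * 99.4 / 3600 = 17.395 hrs


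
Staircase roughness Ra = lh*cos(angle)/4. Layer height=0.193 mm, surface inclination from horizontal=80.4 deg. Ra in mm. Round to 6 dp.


Ra = 0.193 * cos(80.4) / 4 = 0.008047 mm


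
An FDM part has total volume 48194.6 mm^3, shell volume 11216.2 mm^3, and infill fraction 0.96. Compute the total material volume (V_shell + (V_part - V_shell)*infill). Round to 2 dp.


V_infill = (48194.6 - 11216.2) * 0.96 = 35499.26
V_total = 11216.2 + 35499.26 = 46715.46 mm^3


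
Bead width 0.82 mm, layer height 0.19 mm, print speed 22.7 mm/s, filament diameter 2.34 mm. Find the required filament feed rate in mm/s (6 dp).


Q = 0.82 * 0.19 * 22.7 = 3.53666 mm^3/s
A_fil = pi*(2.34/2)^2 = 4.30052618 mm^2
v_feed = 3.53666 / 4.30052618 = 0.822378 mm/s


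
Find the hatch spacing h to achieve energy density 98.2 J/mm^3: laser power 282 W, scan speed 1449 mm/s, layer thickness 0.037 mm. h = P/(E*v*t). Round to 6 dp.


h = 282 / (98.2*1449*0.037) = 0.053563 mm


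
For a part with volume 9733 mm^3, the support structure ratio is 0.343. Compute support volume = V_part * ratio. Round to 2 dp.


V_support = 9733 * 0.343 = 3338.42 mm^3


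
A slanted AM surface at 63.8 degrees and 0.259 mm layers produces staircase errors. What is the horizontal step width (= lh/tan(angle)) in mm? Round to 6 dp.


step = 0.259 / tan(63.8) = 0.127444 mm


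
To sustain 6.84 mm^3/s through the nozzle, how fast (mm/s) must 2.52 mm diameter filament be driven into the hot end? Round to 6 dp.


A = pi*(2.52/2)^2 = 4.987592
v = 6.84 / 4.987592 = 1.371403 mm/s


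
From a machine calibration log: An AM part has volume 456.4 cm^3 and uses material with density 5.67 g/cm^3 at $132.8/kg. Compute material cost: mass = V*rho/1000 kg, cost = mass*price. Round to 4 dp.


Mass = 456.4*5.67/1000 = 2.587788 kg
Cost = 2.587788 * 132.8 = 343.6582 $


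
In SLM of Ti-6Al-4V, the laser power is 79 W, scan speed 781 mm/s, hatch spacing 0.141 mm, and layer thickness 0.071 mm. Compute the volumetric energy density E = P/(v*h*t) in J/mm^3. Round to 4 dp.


E = 79 / (781*0.141*0.071) = 10.1041 J/mm^3


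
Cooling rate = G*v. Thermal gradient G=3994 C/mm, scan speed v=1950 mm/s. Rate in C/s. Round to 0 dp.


CR = 3994 * 1950 = 7788300 C/s


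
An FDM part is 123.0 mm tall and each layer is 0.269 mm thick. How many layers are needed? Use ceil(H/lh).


Layers = ceil(123.0/0.269) = 458


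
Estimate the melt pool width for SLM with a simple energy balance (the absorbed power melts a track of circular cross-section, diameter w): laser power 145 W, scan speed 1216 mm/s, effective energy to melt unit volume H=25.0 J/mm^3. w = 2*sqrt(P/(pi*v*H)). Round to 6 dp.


w = 2*sqrt(145/(pi*1216*25.0)) = 0.07793 mm


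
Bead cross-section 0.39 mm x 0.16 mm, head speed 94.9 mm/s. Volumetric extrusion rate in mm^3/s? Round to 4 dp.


Rate = 0.39 * 0.16 * 94.9 = 5.9218 mm^3/s


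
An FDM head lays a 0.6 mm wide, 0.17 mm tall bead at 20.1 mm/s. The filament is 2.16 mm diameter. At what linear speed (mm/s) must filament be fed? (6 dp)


Q = 0.6 * 0.17 * 20.1 = 2.0502 mm^3/s
A_fil = pi*(2.16/2)^2 = 3.66435367 mm^2
v_feed = 2.0502 / 3.66435367 = 0.559498 mm/s


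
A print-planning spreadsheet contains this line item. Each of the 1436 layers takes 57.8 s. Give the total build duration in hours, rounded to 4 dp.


t = 1436 * 57.8 / 3600 = 23.0558 hrs


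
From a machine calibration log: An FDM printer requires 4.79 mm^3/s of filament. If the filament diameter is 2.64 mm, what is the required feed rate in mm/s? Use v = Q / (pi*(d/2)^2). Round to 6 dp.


A = pi*(2.64/2)^2 = 5.473911
v = 4.79 / 5.473911 = 0.87506 mm/s


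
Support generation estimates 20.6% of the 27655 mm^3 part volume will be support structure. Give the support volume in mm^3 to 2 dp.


V_support = 27655 * 0.206 = 5696.93 mm^3


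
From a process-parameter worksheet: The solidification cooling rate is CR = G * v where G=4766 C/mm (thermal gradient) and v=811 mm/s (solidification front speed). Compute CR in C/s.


CR = 4766 * 811 = 3865226 C/s


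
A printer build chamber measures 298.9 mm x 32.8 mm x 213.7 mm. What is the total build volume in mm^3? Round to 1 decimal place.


V = 298.9 * 32.8 * 213.7 = 2095097.7 mm^3


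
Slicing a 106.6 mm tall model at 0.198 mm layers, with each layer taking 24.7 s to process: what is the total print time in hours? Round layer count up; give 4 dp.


Layers = ceil(106.6/0.198) = 539
t = 539 * 24.7 / 3600 = 3.6981 hrs


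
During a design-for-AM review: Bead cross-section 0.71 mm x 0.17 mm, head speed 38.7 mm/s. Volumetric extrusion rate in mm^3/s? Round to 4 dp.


Rate = 0.71 * 0.17 * 38.7 = 4.6711 mm^3/s


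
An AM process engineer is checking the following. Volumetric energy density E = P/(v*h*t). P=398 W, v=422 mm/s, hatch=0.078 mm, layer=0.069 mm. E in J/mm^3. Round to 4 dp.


E = 398 / (422*0.078*0.069) = 175.2375 J/mm^3


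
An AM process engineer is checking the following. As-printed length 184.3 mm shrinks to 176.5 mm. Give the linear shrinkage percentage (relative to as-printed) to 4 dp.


Shrinkage = ((184.3-176.5)/184.3)*100 = 4.2322 %


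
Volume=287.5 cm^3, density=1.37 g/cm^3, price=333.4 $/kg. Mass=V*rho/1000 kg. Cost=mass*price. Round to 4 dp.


Mass = 287.5*1.37/1000 = 0.393875 kg
Cost = 0.393875 * 333.4 = 131.3179 $


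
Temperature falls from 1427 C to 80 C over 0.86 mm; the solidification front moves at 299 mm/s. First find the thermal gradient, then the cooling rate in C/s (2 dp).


G = (1427-80)/0.86 = 1566.27906977 C/mm
CR = 1566.27906977 * 299 = 468317.44 C/s


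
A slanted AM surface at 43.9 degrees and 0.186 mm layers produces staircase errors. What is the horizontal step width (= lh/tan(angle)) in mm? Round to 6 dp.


step = 0.186 / tan(43.9) = 0.193283 mm


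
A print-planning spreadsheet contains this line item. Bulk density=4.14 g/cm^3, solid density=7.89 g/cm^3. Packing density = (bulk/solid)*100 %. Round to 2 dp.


Packing = (4.14/7.89)*100 = 52.47 %


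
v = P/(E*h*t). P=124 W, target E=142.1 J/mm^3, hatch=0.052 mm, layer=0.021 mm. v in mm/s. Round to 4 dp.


v = 124 / (142.1*0.052*0.021) = 799.1071 mm/s


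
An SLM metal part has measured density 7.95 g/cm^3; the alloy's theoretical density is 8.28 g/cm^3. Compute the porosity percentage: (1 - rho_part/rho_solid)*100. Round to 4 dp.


Porosity = (1-7.95/8.28)*100 = 3.9855 %


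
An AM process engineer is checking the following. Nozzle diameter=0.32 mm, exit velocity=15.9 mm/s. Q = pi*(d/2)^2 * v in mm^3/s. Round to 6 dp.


A = pi*(0.32/2)^2 = 0.08042477 mm^2
Q = 0.08042477 * 15.9 = 1.278754 mm^3/s


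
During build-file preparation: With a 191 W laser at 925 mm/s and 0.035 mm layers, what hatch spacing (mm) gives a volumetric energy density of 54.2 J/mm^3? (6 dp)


h = 191 / (54.2*925*0.035) = 0.108849 mm


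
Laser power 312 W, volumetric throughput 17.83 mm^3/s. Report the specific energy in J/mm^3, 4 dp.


SE = 312 / 17.83 = 17.4986 J/mm^3


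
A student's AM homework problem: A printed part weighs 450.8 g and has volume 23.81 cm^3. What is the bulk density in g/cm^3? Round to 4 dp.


rho = 450.8 / 23.81 = 18.9332 g/cm^3


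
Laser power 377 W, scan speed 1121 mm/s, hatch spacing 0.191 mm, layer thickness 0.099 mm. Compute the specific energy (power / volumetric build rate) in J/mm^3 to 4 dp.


Build rate = 1121 * 0.191 * 0.099 = 21.196989 mm^3/s
SE = 377 / 21.196989 = 17.7855 J/mm^3


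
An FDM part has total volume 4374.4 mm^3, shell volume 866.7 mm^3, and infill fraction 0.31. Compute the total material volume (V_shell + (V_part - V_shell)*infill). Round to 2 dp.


V_infill = (4374.4 - 866.7) * 0.31 = 1087.39
V_total = 866.7 + 1087.39 = 1954.09 mm^3


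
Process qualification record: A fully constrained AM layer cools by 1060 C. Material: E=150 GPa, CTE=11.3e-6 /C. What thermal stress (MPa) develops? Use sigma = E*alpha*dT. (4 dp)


sigma = 150*1000 * 11.3e-6 * 1060 = 1796.7 MPa


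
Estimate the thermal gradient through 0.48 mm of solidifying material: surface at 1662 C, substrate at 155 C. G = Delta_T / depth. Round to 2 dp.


G = (1662-155)/0.48 = 3139.58 C/mm


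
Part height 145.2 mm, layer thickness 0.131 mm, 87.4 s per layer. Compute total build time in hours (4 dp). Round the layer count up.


Layers = ceil(145.2/0.131) = 1109
t = 1109 * 87.4 / 3600 = 26.9241 hrs


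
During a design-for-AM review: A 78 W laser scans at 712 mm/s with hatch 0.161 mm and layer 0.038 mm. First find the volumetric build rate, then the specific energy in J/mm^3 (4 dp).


Build rate = 712 * 0.161 * 0.038 = 4.356016 mm^3/s
SE = 78 / 4.356016 = 17.9063 J/mm^3


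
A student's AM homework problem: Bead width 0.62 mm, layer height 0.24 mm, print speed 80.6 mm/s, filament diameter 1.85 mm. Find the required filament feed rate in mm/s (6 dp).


Q = 0.62 * 0.24 * 80.6 = 11.99328 mm^3/s
A_fil = pi*(1.85/2)^2 = 2.68802521 mm^2
v_feed = 11.99328 / 2.68802521 = 4.461744 mm/s


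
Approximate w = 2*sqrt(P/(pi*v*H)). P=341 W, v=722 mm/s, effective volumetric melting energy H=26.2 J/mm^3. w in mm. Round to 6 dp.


w = 2*sqrt(341/(pi*722*26.2)) = 0.1515 mm


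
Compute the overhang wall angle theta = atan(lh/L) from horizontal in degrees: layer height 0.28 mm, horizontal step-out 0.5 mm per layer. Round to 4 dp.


angle = atan(0.28/0.5) = 29.2488 degrees


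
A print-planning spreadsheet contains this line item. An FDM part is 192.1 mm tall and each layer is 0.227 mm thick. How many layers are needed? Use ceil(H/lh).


Layers = ceil(192.1/0.227) = 847


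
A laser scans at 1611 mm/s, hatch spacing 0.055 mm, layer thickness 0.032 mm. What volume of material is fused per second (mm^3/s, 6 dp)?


Rate = 1611 * 0.055 * 0.032 = 2.83536 mm^3/s


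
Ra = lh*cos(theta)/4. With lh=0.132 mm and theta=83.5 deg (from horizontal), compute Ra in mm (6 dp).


Ra = 0.132 * cos(83.5) / 4 = 0.003736 mm


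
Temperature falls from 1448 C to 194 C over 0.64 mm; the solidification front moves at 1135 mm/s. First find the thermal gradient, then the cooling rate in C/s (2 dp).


G = (1448-194)/0.64 = 1959.375 C/mm
CR = 1959.375 * 1135 = 2223890.63 C/s


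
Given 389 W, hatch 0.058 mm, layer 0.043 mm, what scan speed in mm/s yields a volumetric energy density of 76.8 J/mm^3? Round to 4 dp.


v = 389 / (76.8*0.058*0.043) = 2030.9159 mm/s


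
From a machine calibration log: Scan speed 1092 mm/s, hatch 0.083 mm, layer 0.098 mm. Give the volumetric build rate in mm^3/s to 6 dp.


Rate = 1092 * 0.083 * 0.098 = 8.882328 mm^3/s


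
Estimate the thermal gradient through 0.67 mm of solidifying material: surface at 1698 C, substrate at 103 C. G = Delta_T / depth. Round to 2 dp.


G = (1698-103)/0.67 = 2380.6 C/mm


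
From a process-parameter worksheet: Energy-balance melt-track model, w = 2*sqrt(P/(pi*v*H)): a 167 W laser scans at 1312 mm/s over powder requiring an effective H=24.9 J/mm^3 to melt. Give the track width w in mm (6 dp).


w = 2*sqrt(167/(pi*1312*24.9)) = 0.080676 mm


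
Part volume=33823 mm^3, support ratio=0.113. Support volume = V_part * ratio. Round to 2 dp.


V_support = 33823 * 0.113 = 3822.0 mm^3


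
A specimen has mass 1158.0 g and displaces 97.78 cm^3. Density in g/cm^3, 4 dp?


rho = 1158.0 / 97.78 = 11.8429 g/cm^3


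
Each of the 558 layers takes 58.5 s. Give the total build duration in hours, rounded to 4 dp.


t = 558 * 58.5 / 3600 = 9.0675 hrs


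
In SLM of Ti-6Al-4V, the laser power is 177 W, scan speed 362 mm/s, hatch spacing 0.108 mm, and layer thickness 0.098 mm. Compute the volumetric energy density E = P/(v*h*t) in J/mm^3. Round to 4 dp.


E = 177 / (362*0.108*0.098) = 46.1971 J/mm^3


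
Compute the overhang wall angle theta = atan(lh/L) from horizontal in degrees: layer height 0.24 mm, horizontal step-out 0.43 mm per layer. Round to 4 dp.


angle = atan(0.24/0.43) = 29.1676 degrees


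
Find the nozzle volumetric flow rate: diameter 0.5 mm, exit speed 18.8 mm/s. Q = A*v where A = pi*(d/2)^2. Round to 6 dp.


A = pi*(0.5/2)^2 = 0.19634954 mm^2
Q = 0.19634954 * 18.8 = 3.691371 mm^3/s


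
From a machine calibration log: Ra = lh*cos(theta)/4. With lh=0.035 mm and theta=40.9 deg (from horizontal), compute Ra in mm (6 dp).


Ra = 0.035 * cos(40.9) / 4 = 0.006614 mm


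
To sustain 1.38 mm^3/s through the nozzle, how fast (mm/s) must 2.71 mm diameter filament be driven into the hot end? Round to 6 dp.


A = pi*(2.71/2)^2 = 5.768043
v = 1.38 / 5.768043 = 0.239249 mm/s


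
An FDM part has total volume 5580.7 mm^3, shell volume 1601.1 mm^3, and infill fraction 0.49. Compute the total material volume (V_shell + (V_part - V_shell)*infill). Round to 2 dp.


V_infill = (5580.7 - 1601.1) * 0.49 = 1950.0
V_total = 1601.1 + 1950.0 = 3551.1 mm^3


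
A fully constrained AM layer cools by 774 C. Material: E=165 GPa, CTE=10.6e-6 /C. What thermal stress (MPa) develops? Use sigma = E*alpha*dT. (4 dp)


sigma = 165*1000 * 10.6e-6 * 774 = 1353.726 MPa


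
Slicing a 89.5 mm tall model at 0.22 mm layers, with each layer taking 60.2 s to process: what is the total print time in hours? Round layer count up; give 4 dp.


Layers = ceil(89.5/0.22) = 407
t = 407 * 60.2 / 3600 = 6.8059 hrs


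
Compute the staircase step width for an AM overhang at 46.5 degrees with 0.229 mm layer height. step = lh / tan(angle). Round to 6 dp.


step = 0.229 / tan(46.5) = 0.217313 mm


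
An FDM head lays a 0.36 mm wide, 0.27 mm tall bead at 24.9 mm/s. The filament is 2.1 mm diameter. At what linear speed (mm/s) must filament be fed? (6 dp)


Q = 0.36 * 0.27 * 24.9 = 2.42028 mm^3/s
A_fil = pi*(2.1/2)^2 = 3.4636059 mm^2
v_feed = 2.42028 / 3.4636059 = 0.698775 mm/s


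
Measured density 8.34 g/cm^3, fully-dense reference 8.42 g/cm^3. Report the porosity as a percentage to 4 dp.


Porosity = (1-8.34/8.42)*100 = 0.9501 %


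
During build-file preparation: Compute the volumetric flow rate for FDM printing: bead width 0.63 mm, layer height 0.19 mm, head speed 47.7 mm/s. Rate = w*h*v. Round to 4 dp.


Rate = 0.63 * 0.19 * 47.7 = 5.7097 mm^3/s


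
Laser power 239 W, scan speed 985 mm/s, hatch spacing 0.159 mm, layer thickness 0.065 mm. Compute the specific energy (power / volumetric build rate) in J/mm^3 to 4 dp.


Build rate = 985 * 0.159 * 0.065 = 10.179975 mm^3/s
SE = 239 / 10.179975 = 23.4775 J/mm^3


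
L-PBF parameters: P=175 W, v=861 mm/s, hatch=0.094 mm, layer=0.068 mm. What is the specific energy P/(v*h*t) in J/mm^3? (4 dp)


Build rate = 861 * 0.094 * 0.068 = 5.503512 mm^3/s
SE = 175 / 5.503512 = 31.7979 J/mm^3
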